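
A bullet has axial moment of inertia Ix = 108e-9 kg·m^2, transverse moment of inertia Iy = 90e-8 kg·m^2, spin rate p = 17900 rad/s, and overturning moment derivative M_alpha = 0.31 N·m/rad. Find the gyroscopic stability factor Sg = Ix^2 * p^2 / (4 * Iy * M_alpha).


Sg = Ix^2 * p^2 / (4 * Iy * M_alpha) = (108e-9)^2 * 17900^2 / (4 * 90e-8 * 0.31) = 3.349

3.349


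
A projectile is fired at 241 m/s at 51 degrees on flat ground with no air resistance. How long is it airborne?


T = 2*v0*sin(theta)/g = 2*241*sin(51°)/9.81 = 38.18 s

38.18 s


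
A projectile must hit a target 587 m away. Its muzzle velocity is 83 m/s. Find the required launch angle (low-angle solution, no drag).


sin(2*theta) = R*g/v0^2 = 587*9.81/83^2 = 0.835893, theta = arcsin(0.835893)/2 = 28.35°

28.35 degrees


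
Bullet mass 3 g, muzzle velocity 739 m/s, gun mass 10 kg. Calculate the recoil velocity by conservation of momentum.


v_recoil = m_p * v_p / m_gun = 0.003 * 739 / 10 = 0.2217 m/s

0.2217 m/s


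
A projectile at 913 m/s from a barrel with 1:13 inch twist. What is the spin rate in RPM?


twist_m = 13*0.0254 = 0.3302 m
spin = v/twist = 913/0.3302 = 2764.991 rev/s
RPM = spin*60 = 2764.991*60 ≈ 165899 RPM

165899 RPM


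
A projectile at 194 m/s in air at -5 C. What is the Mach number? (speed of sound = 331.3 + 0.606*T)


a = 331.3 + 0.606*(-5) = 328.27 m/s
M = v/a = 194/328.27 = 0.591

0.591


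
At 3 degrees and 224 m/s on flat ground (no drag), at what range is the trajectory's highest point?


R = v0^2*sin(2*theta)/g = 224^2*sin(2*3°)/9.81 = 534.64 m
apex_dist = R/2 = 534.64/2 = 267.3 m

267.3 m


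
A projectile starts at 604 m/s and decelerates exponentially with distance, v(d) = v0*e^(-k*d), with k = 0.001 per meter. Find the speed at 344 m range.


v = v0*exp(-k*d) = 604*exp(-0.001*344) = 428.2 m/s

428.2 m/s


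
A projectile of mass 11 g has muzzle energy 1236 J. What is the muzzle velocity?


v = sqrt(2*E/m) = sqrt(2*1236/0.011) = 474.1 m/s

474.1 m/s


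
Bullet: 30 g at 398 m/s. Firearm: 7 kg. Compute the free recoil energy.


v_r = m_p*v_p/m_gun = 0.03*398/7 = 1.70571 m/s, E_r = 0.5*m_gun*v_r^2 = 0.5*7*1.70571^2 = 10.18 J

10.18 J


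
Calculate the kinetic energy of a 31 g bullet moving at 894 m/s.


E = 0.5*m*v^2 = 0.5*0.031*894^2 = 12388 J

12388 J


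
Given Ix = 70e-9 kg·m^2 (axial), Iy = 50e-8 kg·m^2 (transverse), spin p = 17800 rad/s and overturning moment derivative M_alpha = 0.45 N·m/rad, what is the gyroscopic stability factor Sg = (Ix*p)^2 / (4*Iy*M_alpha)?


Sg = Ix^2 * p^2 / (4 * Iy * M_alpha) = (70e-9)^2 * 17800^2 / (4 * 50e-8 * 0.45) = 1.725

1.725


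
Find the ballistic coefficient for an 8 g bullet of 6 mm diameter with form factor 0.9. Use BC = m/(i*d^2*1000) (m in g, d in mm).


BC = m/(i*d^2*1000) = 8/(0.9 * 6^2 * 1000) = 0.0002469

0.0002469


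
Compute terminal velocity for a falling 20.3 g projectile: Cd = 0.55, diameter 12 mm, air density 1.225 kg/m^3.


A = pi*(d/2)^2 = pi*(12/2000)^2 = 1.13097e-04 m^2
vt = sqrt(2mg/(Cd*rho*A)) = sqrt(2*0.0203*9.81/(0.55 * 1.225 * 1.13097e-04)) = 72.3 m/s

72.3 m/s


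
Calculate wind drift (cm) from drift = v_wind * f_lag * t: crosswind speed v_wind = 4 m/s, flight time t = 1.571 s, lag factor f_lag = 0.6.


drift = v_wind * lag * t = 4 * 0.6 * 1.571 = 3.7704 m ≈ 377 cm

377 cm


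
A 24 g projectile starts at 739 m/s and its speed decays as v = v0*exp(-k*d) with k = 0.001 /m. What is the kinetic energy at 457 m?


v = v0*exp(-k*d) = 739*exp(-0.001*457) = 467.92 m/s
E = 0.5*m*v^2 = 0.5*0.024*467.92^2 = 2627 J

2627 J


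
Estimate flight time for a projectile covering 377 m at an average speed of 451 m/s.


t = d/v = 377/451 = 0.8359 s

0.8359 s


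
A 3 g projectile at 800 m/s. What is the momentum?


p = m*v = 0.003*800 = 2.4 kg·m/s

2.4 kg·m/s


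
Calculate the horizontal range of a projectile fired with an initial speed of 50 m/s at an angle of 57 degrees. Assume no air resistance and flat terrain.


R = v0^2 * sin(2*theta) / g = 50^2 * sin(2*57°) / 9.81 = 232.8 m

232.8 m


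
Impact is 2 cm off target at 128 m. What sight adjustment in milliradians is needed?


1 mrad subtends 1 cm per 10 m of range, so adj = error_cm / (dist_m / 10) = 2 / (128/10) = 0.1562 mrad

0.1562 mrad


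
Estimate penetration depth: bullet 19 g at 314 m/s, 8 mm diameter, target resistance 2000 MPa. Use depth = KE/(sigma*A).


A = pi*(d/2)^2 = pi*(8/2)^2 = 50.2655 mm^2
E = 0.5*m*v^2 = 0.5*0.019*314^2 = 936.662 J
depth = E/(sigma*A) = 936.662 J / (2000 MPa * 50.2655 mm^2) = 936.662/(2000 * 50.2655) m = 0.00931715 m ≈ 9.317 mm

9.317 mm


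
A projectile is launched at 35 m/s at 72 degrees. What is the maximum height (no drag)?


H = (v0*sin(theta))^2 / (2g) = (35*sin(72°))^2 / (2*9.81) = 56.47 m

56.47 m


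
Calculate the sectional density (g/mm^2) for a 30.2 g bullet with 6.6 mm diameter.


SD = m/d^2 = 30.2/6.6^2 = 0.6933 g/mm^2

0.6933 g/mm^2


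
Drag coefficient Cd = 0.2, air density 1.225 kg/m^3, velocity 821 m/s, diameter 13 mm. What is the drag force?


A = pi*(d/2)^2 = pi*(13/2000)^2 = 1.32732e-04 m^2
Fd = 0.5*Cd*rho*A*v^2 = 0.5*0.2*1.225*1.32732e-04*821^2 = 10.96 N

10.96 N


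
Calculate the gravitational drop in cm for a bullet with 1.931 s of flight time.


drop = 0.5*g*t^2 = 0.5*9.81*1.931^2 = 18.2896 m ≈ 1829 cm

1829 cm


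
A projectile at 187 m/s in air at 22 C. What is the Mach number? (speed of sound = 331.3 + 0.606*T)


a = 331.3 + 0.606*(22) = 344.632 m/s
M = v/a = 187/344.632 = 0.5426

0.5426


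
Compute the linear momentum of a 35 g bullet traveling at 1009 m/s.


p = m*v = 0.035*1009 = 35.32 kg·m/s

35.32 kg·m/s


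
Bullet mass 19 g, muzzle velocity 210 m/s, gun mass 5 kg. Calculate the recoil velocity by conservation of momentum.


v_recoil = m_p * v_p / m_gun = 0.019 * 210 / 5 = 0.798 m/s

0.798 m/s


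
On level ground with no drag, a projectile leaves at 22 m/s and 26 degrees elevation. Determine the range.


R = v0^2 * sin(2*theta) / g = 22^2 * sin(2*26°) / 9.81 = 38.88 m

38.88 m


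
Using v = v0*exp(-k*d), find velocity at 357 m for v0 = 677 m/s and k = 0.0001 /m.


v = v0*exp(-k*d) = 677*exp(-0.0001*357) = 653.3 m/s

653.3 m/s


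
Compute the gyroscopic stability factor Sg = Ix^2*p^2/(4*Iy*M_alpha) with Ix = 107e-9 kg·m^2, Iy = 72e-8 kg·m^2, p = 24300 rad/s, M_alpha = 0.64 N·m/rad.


Sg = Ix^2 * p^2 / (4 * Iy * M_alpha) = (107e-9)^2 * 24300^2 / (4 * 72e-8 * 0.64) = 3.668

3.668


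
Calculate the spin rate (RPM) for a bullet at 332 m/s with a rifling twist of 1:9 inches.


twist_m = 9*0.0254 = 0.2286 m
spin = v/twist = 332/0.2286 = 1452.318 rev/s
RPM = spin*60 = 1452.318*60 ≈ 87139 RPM

87139 RPM


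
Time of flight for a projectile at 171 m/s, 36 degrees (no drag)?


T = 2*v0*sin(theta)/g = 2*171*sin(36°)/9.81 = 20.49 s

20.49 s


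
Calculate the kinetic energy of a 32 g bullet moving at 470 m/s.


E = 0.5*m*v^2 = 0.5*0.032*470^2 = 3534 J

3534 J


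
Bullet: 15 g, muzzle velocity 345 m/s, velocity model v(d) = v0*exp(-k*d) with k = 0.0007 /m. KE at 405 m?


v = v0*exp(-k*d) = 345*exp(-0.0007*405) = 259.834 m/s
E = 0.5*m*v^2 = 0.5*0.015*259.834^2 = 506.4 J

506.4 J


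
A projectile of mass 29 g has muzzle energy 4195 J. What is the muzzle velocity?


v = sqrt(2*E/m) = sqrt(2*4195/0.029) = 537.9 m/s

537.9 m/s


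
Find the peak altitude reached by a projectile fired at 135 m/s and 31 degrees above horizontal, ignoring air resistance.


H = (v0*sin(theta))^2 / (2g) = (135*sin(31°))^2 / (2*9.81) = 246.4 m

246.4 m


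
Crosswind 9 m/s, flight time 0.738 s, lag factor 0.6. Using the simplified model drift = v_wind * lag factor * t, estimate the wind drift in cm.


drift = v_wind * lag * t = 9 * 0.6 * 0.738 = 3.9852 m ≈ 398.5 cm

398.5 cm


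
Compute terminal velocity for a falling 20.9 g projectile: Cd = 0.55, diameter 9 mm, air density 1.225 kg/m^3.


A = pi*(d/2)^2 = pi*(9/2000)^2 = 6.36173e-05 m^2
vt = sqrt(2mg/(Cd*rho*A)) = sqrt(2*0.0209*9.81/(0.55 * 1.225 * 6.36173e-05)) = 97.81 m/s

97.81 m/s


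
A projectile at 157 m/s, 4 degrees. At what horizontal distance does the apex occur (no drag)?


R = v0^2*sin(2*theta)/g = 157^2*sin(2*4°)/9.81 = 349.692 m
apex_dist = R/2 = 349.692/2 = 174.8 m

174.8 m


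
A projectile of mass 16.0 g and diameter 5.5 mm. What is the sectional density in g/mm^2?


SD = m/d^2 = 16.0/5.5^2 = 0.5289 g/mm^2

0.5289 g/mm^2


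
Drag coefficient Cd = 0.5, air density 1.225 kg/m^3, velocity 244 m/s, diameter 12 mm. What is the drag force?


A = pi*(d/2)^2 = pi*(12/2000)^2 = 1.13097e-04 m^2
Fd = 0.5*Cd*rho*A*v^2 = 0.5*0.5*1.225*1.13097e-04*244^2 = 2.062 N

2.062 N


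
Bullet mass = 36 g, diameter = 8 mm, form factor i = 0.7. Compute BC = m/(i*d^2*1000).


BC = m/(i*d^2*1000) = 36/(0.7 * 8^2 * 1000) = 0.0008036

0.0008036


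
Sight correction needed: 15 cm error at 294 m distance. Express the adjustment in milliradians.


1 mrad subtends 1 cm per 10 m of range, so adj = error_cm / (dist_m / 10) = 15 / (294/10) = 0.5102 mrad

0.5102 mrad


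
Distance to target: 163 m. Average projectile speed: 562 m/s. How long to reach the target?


t = d/v = 163/562 = 0.29 s

0.29 s


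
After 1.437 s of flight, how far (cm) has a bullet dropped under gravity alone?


drop = 0.5*g*t^2 = 0.5*9.81*1.437^2 = 10.1287 m ≈ 1013 cm

1013 cm


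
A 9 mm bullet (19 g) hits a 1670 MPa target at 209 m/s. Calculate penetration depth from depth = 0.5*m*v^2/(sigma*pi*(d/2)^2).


A = pi*(d/2)^2 = pi*(9/2)^2 = 63.6173 mm^2
E = 0.5*m*v^2 = 0.5*0.019*209^2 = 414.969 J
depth = E/(sigma*A) = 414.969 J / (1670 MPa * 63.6173 mm^2) = 414.969/(1670 * 63.6173) m = 0.00390593 m ≈ 3.906 mm

3.906 mm


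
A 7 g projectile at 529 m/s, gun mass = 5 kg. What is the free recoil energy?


v_r = m_p*v_p/m_gun = 0.007*529/5 = 0.7406 m/s, E_r = 0.5*m_gun*v_r^2 = 0.5*5*0.7406^2 = 1.371 J

1.371 J


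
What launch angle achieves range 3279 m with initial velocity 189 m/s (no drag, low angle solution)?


sin(2*theta) = R*g/v0^2 = 3279*9.81/189^2 = 0.900506, theta = arcsin(0.900506)/2 = 32.11°

32.11 degrees


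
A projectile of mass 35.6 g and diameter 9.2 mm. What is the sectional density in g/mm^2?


SD = m/d^2 = 35.6/9.2^2 = 0.4206 g/mm^2

0.4206 g/mm^2


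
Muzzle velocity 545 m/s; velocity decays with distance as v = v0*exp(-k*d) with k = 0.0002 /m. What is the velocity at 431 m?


v = v0*exp(-k*d) = 545*exp(-0.0002*431) = 500 m/s

500 m/s


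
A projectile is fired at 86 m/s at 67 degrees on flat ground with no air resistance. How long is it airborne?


T = 2*v0*sin(theta)/g = 2*86*sin(67°)/9.81 = 16.14 s

16.14 s


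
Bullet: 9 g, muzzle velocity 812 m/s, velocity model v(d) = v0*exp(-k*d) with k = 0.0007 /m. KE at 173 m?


v = v0*exp(-k*d) = 812*exp(-0.0007*173) = 719.388 m/s
E = 0.5*m*v^2 = 0.5*0.009*719.388^2 = 2329 J

2329 J


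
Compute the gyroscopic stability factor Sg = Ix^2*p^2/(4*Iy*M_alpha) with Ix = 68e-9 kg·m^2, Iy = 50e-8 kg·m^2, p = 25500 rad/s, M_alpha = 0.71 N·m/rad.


Sg = Ix^2 * p^2 / (4 * Iy * M_alpha) = (68e-9)^2 * 25500^2 / (4 * 50e-8 * 0.71) = 2.117

2.117


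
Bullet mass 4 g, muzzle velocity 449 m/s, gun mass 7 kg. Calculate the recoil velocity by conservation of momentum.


v_recoil = m_p * v_p / m_gun = 0.004 * 449 / 7 = 0.2566 m/s

0.2566 m/s


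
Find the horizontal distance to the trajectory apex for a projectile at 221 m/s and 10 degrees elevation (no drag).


R = v0^2*sin(2*theta)/g = 221^2*sin(2*10°)/9.81 = 1702.81 m
apex_dist = R/2 = 1702.81/2 = 851.4 m

851.4 m


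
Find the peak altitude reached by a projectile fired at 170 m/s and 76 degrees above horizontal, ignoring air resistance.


H = (v0*sin(theta))^2 / (2g) = (170*sin(76°))^2 / (2*9.81) = 1387 m

1387 m


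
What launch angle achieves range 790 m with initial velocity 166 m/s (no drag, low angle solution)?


sin(2*theta) = R*g/v0^2 = 790*9.81/166^2 = 0.281242, theta = arcsin(0.281242)/2 = 8.167°

8.167 degrees


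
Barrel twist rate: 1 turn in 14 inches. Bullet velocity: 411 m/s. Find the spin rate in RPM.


twist_m = 14*0.0254 = 0.3556 m
spin = v/twist = 411/0.3556 = 1155.793 rev/s
RPM = spin*60 = 1155.793*60 ≈ 69348 RPM

69348 RPM


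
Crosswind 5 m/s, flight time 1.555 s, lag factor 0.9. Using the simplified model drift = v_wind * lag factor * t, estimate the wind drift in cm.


drift = v_wind * lag * t = 5 * 0.9 * 1.555 = 6.9975 m ≈ 699.8 cm

699.8 cm


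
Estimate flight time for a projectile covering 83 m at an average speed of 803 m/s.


t = d/v = 83/803 = 0.1034 s

0.1034 s


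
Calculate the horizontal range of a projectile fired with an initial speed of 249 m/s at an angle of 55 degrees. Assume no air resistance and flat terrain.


R = v0^2 * sin(2*theta) / g = 249^2 * sin(2*55°) / 9.81 = 5939 m

5939 m


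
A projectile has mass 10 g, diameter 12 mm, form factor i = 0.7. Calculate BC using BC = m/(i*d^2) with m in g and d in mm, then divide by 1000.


BC = m/(i*d^2*1000) = 10/(0.7 * 12^2 * 1000) = 9.921e-05

9.921e-05


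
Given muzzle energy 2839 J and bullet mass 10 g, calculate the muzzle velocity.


v = sqrt(2*E/m) = sqrt(2*2839/0.01) = 753.5 m/s

753.5 m/s


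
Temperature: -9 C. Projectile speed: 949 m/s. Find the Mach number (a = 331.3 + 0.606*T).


a = 331.3 + 0.606*(-9) = 325.846 m/s
M = v/a = 949/325.846 = 2.912

2.912


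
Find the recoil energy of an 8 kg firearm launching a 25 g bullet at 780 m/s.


v_r = m_p*v_p/m_gun = 0.025*780/8 = 2.4375 m/s, E_r = 0.5*m_gun*v_r^2 = 0.5*8*2.4375^2 = 23.77 J

23.77 J


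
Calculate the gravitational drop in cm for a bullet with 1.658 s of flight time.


drop = 0.5*g*t^2 = 0.5*9.81*1.658^2 = 13.4837 m ≈ 1348 cm

1348 cm


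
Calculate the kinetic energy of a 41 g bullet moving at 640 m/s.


E = 0.5*m*v^2 = 0.5*0.041*640^2 = 8397 J

8397 J


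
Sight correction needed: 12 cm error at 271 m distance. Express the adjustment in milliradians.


1 mrad subtends 1 cm per 10 m of range, so adj = error_cm / (dist_m / 10) = 12 / (271/10) = 0.4428 mrad

0.4428 mrad


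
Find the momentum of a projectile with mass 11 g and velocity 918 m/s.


p = m*v = 0.011*918 = 10.1 kg·m/s

10.1 kg·m/s


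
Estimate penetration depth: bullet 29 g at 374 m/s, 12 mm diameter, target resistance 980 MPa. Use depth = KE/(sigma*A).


A = pi*(d/2)^2 = pi*(12/2)^2 = 113.097 mm^2
E = 0.5*m*v^2 = 0.5*0.029*374^2 = 2028.2 J
depth = E/(sigma*A) = 2028.2 J / (980 MPa * 113.097 mm^2) = 2028.2/(980 * 113.097) m = 0.0182992 m ≈ 18.3 mm

18.3 mm


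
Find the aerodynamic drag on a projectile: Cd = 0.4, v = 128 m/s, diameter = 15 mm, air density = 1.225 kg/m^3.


A = pi*(d/2)^2 = pi*(15/2000)^2 = 1.76715e-04 m^2
Fd = 0.5*Cd*rho*A*v^2 = 0.5*0.4*1.225*1.76715e-04*128^2 = 0.7093 N

0.7093 N


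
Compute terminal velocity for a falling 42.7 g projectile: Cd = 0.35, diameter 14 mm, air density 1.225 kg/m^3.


A = pi*(d/2)^2 = pi*(14/2000)^2 = 1.53938e-04 m^2
vt = sqrt(2mg/(Cd*rho*A)) = sqrt(2*0.0427*9.81/(0.35 * 1.225 * 1.53938e-04)) = 112.7 m/s

112.7 m/s


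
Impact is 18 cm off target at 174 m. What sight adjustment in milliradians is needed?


1 mrad subtends 1 cm per 10 m of range, so adj = error_cm / (dist_m / 10) = 18 / (174/10) = 1.034 mrad

1.034 mrad


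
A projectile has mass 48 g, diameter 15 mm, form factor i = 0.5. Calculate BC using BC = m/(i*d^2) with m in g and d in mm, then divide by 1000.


BC = m/(i*d^2*1000) = 48/(0.5 * 15^2 * 1000) = 0.0004267

0.0004267


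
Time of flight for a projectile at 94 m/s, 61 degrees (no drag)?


T = 2*v0*sin(theta)/g = 2*94*sin(61°)/9.81 = 16.76 s

16.76 s


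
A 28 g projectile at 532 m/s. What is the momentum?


p = m*v = 0.028*532 = 14.9 kg·m/s

14.9 kg·m/s


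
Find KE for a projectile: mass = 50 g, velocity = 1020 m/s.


E = 0.5*m*v^2 = 0.5*0.05*1020^2 = 26010 J

26010 J


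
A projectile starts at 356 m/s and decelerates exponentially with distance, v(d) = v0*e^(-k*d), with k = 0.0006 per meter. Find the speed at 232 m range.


v = v0*exp(-k*d) = 356*exp(-0.0006*232) = 309.7 m/s

309.7 m/s


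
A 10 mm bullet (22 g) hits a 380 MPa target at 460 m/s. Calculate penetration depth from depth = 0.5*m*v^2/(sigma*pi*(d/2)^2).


A = pi*(d/2)^2 = pi*(10/2)^2 = 78.5398 mm^2
E = 0.5*m*v^2 = 0.5*0.022*460^2 = 2327.6 J
depth = E/(sigma*A) = 2327.6 J / (380 MPa * 78.5398 mm^2) = 2327.6/(380 * 78.5398) m = 0.0779893 m ≈ 77.99 mm

77.99 mm


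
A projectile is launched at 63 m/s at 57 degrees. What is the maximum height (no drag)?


H = (v0*sin(theta))^2 / (2g) = (63*sin(57°))^2 / (2*9.81) = 142.3 m

142.3 m


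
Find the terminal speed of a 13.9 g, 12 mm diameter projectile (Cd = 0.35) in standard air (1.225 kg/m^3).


A = pi*(d/2)^2 = pi*(12/2000)^2 = 1.13097e-04 m^2
vt = sqrt(2mg/(Cd*rho*A)) = sqrt(2*0.0139*9.81/(0.35 * 1.225 * 1.13097e-04)) = 74.99 m/s

74.99 m/s


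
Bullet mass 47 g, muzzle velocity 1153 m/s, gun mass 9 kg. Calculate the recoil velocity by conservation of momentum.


v_recoil = m_p * v_p / m_gun = 0.047 * 1153 / 9 = 6.021 m/s

6.021 m/s


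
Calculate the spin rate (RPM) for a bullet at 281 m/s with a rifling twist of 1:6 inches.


twist_m = 6*0.0254 = 0.1524 m
spin = v/twist = 281/0.1524 = 1843.832 rev/s
RPM = spin*60 = 1843.832*60 ≈ 110630 RPM

110630 RPM


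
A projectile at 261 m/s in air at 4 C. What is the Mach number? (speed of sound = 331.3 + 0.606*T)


a = 331.3 + 0.606*(4) = 333.724 m/s
M = v/a = 261/333.724 = 0.7821

0.7821


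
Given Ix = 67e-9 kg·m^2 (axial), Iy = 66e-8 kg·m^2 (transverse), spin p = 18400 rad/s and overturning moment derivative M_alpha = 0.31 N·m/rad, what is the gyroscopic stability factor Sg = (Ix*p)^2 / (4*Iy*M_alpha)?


Sg = Ix^2 * p^2 / (4 * Iy * M_alpha) = (67e-9)^2 * 18400^2 / (4 * 66e-8 * 0.31) = 1.857

1.857


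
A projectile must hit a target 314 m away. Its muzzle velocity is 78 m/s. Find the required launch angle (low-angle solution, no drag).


sin(2*theta) = R*g/v0^2 = 314*9.81/78^2 = 0.506302, theta = arcsin(0.506302)/2 = 15.21°

15.21 degrees


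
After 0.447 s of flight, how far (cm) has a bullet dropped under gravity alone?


drop = 0.5*g*t^2 = 0.5*9.81*0.447^2 = 0.980063 m ≈ 98.01 cm

98.01 cm


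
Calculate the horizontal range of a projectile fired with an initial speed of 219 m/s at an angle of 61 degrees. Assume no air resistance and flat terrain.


R = v0^2 * sin(2*theta) / g = 219^2 * sin(2*61°) / 9.81 = 4146 m

4146 m


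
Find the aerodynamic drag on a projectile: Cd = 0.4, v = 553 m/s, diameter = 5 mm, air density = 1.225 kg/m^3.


A = pi*(d/2)^2 = pi*(5/2000)^2 = 1.96350e-05 m^2
Fd = 0.5*Cd*rho*A*v^2 = 0.5*0.4*1.225*1.96350e-05*553^2 = 1.471 N

1.471 N


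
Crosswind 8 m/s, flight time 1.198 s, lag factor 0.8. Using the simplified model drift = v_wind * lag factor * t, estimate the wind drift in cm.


drift = v_wind * lag * t = 8 * 0.8 * 1.198 = 7.6672 m ≈ 766.7 cm

766.7 cm


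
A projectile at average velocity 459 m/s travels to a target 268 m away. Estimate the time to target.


t = d/v = 268/459 = 0.5839 s

0.5839 s


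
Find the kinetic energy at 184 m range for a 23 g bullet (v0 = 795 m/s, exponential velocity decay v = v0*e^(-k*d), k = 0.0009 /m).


v = v0*exp(-k*d) = 795*exp(-0.0009*184) = 673.671 m/s
E = 0.5*m*v^2 = 0.5*0.023*673.671^2 = 5219 J

5219 J


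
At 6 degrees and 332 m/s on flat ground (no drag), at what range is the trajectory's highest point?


R = v0^2*sin(2*theta)/g = 332^2*sin(2*6°)/9.81 = 2336.07 m
apex_dist = R/2 = 2336.07/2 = 1168 m

1168 m


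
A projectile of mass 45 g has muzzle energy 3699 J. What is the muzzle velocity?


v = sqrt(2*E/m) = sqrt(2*3699/0.045) = 405.5 m/s

405.5 m/s


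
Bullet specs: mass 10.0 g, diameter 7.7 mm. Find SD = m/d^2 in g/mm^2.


SD = m/d^2 = 10.0/7.7^2 = 0.1687 g/mm^2

0.1687 g/mm^2


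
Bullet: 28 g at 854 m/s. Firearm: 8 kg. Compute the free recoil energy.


v_r = m_p*v_p/m_gun = 0.028*854/8 = 2.989 m/s, E_r = 0.5*m_gun*v_r^2 = 0.5*8*2.989^2 = 35.74 J

35.74 J


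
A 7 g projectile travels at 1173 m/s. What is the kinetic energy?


E = 0.5*m*v^2 = 0.5*0.007*1173^2 = 4816 J

4816 J


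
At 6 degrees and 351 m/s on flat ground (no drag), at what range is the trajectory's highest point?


R = v0^2*sin(2*theta)/g = 351^2*sin(2*6°)/9.81 = 2611.1 m
apex_dist = R/2 = 2611.1/2 = 1306 m

1306 m


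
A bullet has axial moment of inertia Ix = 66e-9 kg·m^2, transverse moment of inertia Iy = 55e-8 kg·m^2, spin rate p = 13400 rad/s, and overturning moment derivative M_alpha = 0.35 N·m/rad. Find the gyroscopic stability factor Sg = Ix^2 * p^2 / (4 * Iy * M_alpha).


Sg = Ix^2 * p^2 / (4 * Iy * M_alpha) = (66e-9)^2 * 13400^2 / (4 * 55e-8 * 0.35) = 1.016

1.016


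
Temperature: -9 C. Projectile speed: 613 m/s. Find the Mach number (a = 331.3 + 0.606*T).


a = 331.3 + 0.606*(-9) = 325.846 m/s
M = v/a = 613/325.846 = 1.881

1.881


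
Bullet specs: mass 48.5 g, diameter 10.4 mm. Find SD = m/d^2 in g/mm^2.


SD = m/d^2 = 48.5/10.4^2 = 0.4484 g/mm^2

0.4484 g/mm^2


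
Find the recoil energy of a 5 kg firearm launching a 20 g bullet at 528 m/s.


v_r = m_p*v_p/m_gun = 0.02*528/5 = 2.112 m/s, E_r = 0.5*m_gun*v_r^2 = 0.5*5*2.112^2 = 11.15 J

11.15 J


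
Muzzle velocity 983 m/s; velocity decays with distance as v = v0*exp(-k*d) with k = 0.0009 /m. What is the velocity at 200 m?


v = v0*exp(-k*d) = 983*exp(-0.0009*200) = 821.1 m/s

821.1 m/s


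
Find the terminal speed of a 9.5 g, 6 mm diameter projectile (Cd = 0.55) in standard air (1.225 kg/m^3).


A = pi*(d/2)^2 = pi*(6/2000)^2 = 2.82743e-05 m^2
vt = sqrt(2mg/(Cd*rho*A)) = sqrt(2*0.0095*9.81/(0.55 * 1.225 * 2.82743e-05)) = 98.92 m/s

98.92 m/s


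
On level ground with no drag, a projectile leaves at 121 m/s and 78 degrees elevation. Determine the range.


R = v0^2 * sin(2*theta) / g = 121^2 * sin(2*78°) / 9.81 = 607 m

607 m


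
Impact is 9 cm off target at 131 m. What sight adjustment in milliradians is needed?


1 mrad subtends 1 cm per 10 m of range, so adj = error_cm / (dist_m / 10) = 9 / (131/10) = 0.687 mrad

0.687 mrad


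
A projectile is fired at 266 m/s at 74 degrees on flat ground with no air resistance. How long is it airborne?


T = 2*v0*sin(theta)/g = 2*266*sin(74°)/9.81 = 52.13 s

52.13 s


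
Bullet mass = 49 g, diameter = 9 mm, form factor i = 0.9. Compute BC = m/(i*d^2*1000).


BC = m/(i*d^2*1000) = 49/(0.9 * 9^2 * 1000) = 0.0006722

0.0006722


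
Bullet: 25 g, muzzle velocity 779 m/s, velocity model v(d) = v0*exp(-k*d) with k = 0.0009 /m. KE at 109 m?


v = v0*exp(-k*d) = 779*exp(-0.0009*109) = 706.209 m/s
E = 0.5*m*v^2 = 0.5*0.025*706.209^2 = 6234 J

6234 J


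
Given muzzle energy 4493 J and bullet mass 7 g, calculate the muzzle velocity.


v = sqrt(2*E/m) = sqrt(2*4493/0.007) = 1133 m/s

1133 m/s


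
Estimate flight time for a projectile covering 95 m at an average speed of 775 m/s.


t = d/v = 95/775 = 0.1226 s

0.1226 s


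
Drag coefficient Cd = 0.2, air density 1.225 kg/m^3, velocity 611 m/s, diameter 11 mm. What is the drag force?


A = pi*(d/2)^2 = pi*(11/2000)^2 = 9.50332e-05 m^2
Fd = 0.5*Cd*rho*A*v^2 = 0.5*0.2*1.225*9.50332e-05*611^2 = 4.346 N

4.346 N


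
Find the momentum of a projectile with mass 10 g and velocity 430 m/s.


p = m*v = 0.01*430 = 4.3 kg·m/s

4.3 kg·m/s


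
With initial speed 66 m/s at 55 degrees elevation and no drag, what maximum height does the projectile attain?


H = (v0*sin(theta))^2 / (2g) = (66*sin(55°))^2 / (2*9.81) = 149 m

149 m


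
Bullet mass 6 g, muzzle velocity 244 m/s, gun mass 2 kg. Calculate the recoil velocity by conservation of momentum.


v_recoil = m_p * v_p / m_gun = 0.006 * 244 / 2 = 0.732 m/s

0.732 m/s


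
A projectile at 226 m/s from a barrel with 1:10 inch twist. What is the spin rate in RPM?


twist_m = 10*0.0254 = 0.254 m
spin = v/twist = 226/0.254 = 889.7638 rev/s
RPM = spin*60 = 889.7638*60 ≈ 53386 RPM

53386 RPM


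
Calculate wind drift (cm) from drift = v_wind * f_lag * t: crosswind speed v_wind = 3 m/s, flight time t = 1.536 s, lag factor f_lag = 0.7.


drift = v_wind * lag * t = 3 * 0.7 * 1.536 = 3.2256 m ≈ 322.6 cm

322.6 cm


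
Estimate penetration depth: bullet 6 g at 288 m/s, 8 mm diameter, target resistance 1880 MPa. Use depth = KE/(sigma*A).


A = pi*(d/2)^2 = pi*(8/2)^2 = 50.2655 mm^2
E = 0.5*m*v^2 = 0.5*0.006*288^2 = 248.832 J
depth = E/(sigma*A) = 248.832 J / (1880 MPa * 50.2655 mm^2) = 248.832/(1880 * 50.2655) m = 0.00263317 m ≈ 2.633 mm

2.633 mm


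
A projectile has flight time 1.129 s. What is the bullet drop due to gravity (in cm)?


drop = 0.5*g*t^2 = 0.5*9.81*1.129^2 = 6.25211 m ≈ 625.2 cm

625.2 cm


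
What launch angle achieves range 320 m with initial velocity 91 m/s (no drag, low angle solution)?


sin(2*theta) = R*g/v0^2 = 320*9.81/91^2 = 0.379085, theta = arcsin(0.379085)/2 = 11.14°

11.14 degrees


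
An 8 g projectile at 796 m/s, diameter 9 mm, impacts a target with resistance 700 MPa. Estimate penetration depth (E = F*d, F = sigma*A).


A = pi*(d/2)^2 = pi*(9/2)^2 = 63.6173 mm^2
E = 0.5*m*v^2 = 0.5*0.008*796^2 = 2534.46 J
depth = E/(sigma*A) = 2534.46 J / (700 MPa * 63.6173 mm^2) = 2534.46/(700 * 63.6173) m = 0.0569132 m ≈ 56.91 mm

56.91 mm


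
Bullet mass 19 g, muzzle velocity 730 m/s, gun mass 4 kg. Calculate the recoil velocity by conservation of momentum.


v_recoil = m_p * v_p / m_gun = 0.019 * 730 / 4 = 3.467 m/s

3.467 m/s


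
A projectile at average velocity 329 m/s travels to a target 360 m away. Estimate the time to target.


t = d/v = 360/329 = 1.094 s

1.094 s


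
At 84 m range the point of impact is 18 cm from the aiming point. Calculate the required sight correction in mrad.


1 mrad subtends 1 cm per 10 m of range, so adj = error_cm / (dist_m / 10) = 18 / (84/10) = 2.143 mrad

2.143 mrad


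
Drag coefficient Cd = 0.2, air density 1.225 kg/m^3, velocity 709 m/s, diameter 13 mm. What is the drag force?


A = pi*(d/2)^2 = pi*(13/2000)^2 = 1.32732e-04 m^2
Fd = 0.5*Cd*rho*A*v^2 = 0.5*0.2*1.225*1.32732e-04*709^2 = 8.173 N

8.173 N


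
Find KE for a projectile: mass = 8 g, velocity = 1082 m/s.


E = 0.5*m*v^2 = 0.5*0.008*1082^2 = 4683 J

4683 J


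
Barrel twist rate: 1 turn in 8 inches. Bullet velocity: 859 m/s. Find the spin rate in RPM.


twist_m = 8*0.0254 = 0.2032 m
spin = v/twist = 859/0.2032 = 4227.362 rev/s
RPM = spin*60 = 4227.362*60 ≈ 253642 RPM

253642 RPM


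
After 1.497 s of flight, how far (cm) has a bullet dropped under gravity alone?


drop = 0.5*g*t^2 = 0.5*9.81*1.497^2 = 10.9921 m ≈ 1099 cm

1099 cm


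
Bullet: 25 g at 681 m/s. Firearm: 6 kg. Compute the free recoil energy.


v_r = m_p*v_p/m_gun = 0.025*681/6 = 2.8375 m/s, E_r = 0.5*m_gun*v_r^2 = 0.5*6*2.8375^2 = 24.15 J

24.15 J


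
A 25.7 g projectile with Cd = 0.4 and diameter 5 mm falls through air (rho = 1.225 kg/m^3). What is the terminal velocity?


A = pi*(d/2)^2 = pi*(5/2000)^2 = 1.96350e-05 m^2
vt = sqrt(2mg/(Cd*rho*A)) = sqrt(2*0.0257*9.81/(0.4 * 1.225 * 1.96350e-05)) = 228.9 m/s

228.9 m/s


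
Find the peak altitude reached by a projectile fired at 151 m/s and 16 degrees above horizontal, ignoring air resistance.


H = (v0*sin(theta))^2 / (2g) = (151*sin(16°))^2 / (2*9.81) = 88.29 m

88.29 m


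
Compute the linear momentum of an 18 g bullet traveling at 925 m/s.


p = m*v = 0.018*925 = 16.65 kg·m/s

16.65 kg·m/s


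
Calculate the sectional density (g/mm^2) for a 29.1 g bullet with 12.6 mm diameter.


SD = m/d^2 = 29.1/12.6^2 = 0.1833 g/mm^2

0.1833 g/mm^2


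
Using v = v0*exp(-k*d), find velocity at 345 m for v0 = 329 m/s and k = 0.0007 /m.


v = v0*exp(-k*d) = 329*exp(-0.0007*345) = 258.4 m/s

258.4 m/s


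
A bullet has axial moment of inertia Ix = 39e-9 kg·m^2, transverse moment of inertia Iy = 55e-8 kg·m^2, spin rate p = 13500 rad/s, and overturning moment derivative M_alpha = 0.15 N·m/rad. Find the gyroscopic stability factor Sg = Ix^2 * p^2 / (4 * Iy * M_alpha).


Sg = Ix^2 * p^2 / (4 * Iy * M_alpha) = (39e-9)^2 * 13500^2 / (4 * 55e-8 * 0.15) = 0.84

0.84


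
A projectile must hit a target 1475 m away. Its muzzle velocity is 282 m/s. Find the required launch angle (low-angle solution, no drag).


sin(2*theta) = R*g/v0^2 = 1475*9.81/282^2 = 0.181955, theta = arcsin(0.181955)/2 = 5.242°

5.242 degrees


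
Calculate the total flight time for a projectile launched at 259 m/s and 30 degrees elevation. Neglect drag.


T = 2*v0*sin(theta)/g = 2*259*sin(30°)/9.81 = 26.4 s

26.4 s


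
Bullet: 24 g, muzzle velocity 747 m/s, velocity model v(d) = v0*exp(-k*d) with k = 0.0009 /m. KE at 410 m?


v = v0*exp(-k*d) = 747*exp(-0.0009*410) = 516.495 m/s
E = 0.5*m*v^2 = 0.5*0.024*516.495^2 = 3201 J

3201 J


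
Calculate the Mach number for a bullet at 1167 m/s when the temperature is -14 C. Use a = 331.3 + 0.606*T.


a = 331.3 + 0.606*(-14) = 322.816 m/s
M = v/a = 1167/322.816 = 3.615

3.615


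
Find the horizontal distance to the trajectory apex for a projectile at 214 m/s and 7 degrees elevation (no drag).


R = v0^2*sin(2*theta)/g = 214^2*sin(2*7°)/9.81 = 1129.36 m
apex_dist = R/2 = 1129.36/2 = 564.7 m

564.7 m


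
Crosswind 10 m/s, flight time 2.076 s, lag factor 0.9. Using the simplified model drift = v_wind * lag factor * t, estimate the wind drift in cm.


drift = v_wind * lag * t = 10 * 0.9 * 2.076 = 18.684 m ≈ 1868 cm

1868 cm


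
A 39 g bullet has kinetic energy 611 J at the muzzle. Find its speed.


v = sqrt(2*E/m) = sqrt(2*611/0.039) = 177 m/s

177 m/s


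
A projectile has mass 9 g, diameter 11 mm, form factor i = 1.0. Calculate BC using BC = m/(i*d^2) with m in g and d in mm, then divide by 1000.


BC = m/(i*d^2*1000) = 9/(1.0 * 11^2 * 1000) = 7.438e-05

7.438e-05


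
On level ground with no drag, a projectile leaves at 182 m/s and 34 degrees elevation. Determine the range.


R = v0^2 * sin(2*theta) / g = 182^2 * sin(2*34°) / 9.81 = 3131 m

3131 m


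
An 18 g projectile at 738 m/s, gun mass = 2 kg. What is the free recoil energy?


v_r = m_p*v_p/m_gun = 0.018*738/2 = 6.642 m/s, E_r = 0.5*m_gun*v_r^2 = 0.5*2*6.642^2 = 44.12 J

44.12 J


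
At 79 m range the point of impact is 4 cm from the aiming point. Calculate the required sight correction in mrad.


1 mrad subtends 1 cm per 10 m of range, so adj = error_cm / (dist_m / 10) = 4 / (79/10) = 0.5063 mrad

0.5063 mrad


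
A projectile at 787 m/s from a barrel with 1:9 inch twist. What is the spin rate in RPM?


twist_m = 9*0.0254 = 0.2286 m
spin = v/twist = 787/0.2286 = 3442.695 rev/s
RPM = spin*60 = 3442.695*60 ≈ 206562 RPM

206562 RPM


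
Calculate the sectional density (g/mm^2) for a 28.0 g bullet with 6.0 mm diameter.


SD = m/d^2 = 28.0/6.0^2 = 0.7778 g/mm^2

0.7778 g/mm^2


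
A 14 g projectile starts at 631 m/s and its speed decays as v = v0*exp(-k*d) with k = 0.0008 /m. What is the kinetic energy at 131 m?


v = v0*exp(-k*d) = 631*exp(-0.0008*131) = 568.218 m/s
E = 0.5*m*v^2 = 0.5*0.014*568.218^2 = 2260 J

2260 J


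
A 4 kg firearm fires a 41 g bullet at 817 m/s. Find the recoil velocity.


v_recoil = m_p * v_p / m_gun = 0.041 * 817 / 4 = 8.374 m/s

8.374 m/s


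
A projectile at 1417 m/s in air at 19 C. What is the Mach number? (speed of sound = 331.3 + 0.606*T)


a = 331.3 + 0.606*(19) = 342.814 m/s
M = v/a = 1417/342.814 = 4.133

4.133


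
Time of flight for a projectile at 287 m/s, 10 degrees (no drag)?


T = 2*v0*sin(theta)/g = 2*287*sin(10°)/9.81 = 10.16 s

10.16 s


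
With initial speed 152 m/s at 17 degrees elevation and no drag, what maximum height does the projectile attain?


H = (v0*sin(theta))^2 / (2g) = (152*sin(17°))^2 / (2*9.81) = 100.7 m

100.7 m


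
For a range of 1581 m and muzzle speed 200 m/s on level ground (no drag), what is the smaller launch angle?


sin(2*theta) = R*g/v0^2 = 1581*9.81/200^2 = 0.38774, theta = arcsin(0.38774)/2 = 11.41°

11.41 degrees


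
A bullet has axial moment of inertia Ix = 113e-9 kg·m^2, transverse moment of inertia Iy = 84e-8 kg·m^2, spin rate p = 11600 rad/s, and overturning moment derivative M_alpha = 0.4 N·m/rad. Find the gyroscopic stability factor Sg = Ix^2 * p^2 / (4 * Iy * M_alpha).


Sg = Ix^2 * p^2 / (4 * Iy * M_alpha) = (113e-9)^2 * 11600^2 / (4 * 84e-8 * 0.4) = 1.278

1.278


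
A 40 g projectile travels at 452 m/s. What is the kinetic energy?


E = 0.5*m*v^2 = 0.5*0.04*452^2 = 4086 J

4086 J


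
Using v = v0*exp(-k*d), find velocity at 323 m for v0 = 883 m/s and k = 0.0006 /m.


v = v0*exp(-k*d) = 883*exp(-0.0006*323) = 727.4 m/s

727.4 m/s


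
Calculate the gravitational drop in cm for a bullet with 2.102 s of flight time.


drop = 0.5*g*t^2 = 0.5*9.81*2.102^2 = 21.6723 m ≈ 2167 cm

2167 cm


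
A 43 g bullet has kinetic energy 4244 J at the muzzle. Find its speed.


v = sqrt(2*E/m) = sqrt(2*4244/0.043) = 444.3 m/s

444.3 m/s


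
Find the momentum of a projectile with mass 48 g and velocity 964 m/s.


p = m*v = 0.048*964 = 46.27 kg·m/s

46.27 kg·m/s


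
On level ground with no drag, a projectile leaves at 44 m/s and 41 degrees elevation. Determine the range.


R = v0^2 * sin(2*theta) / g = 44^2 * sin(2*41°) / 9.81 = 195.4 m

195.4 m


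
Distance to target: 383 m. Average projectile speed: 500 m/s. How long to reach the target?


t = d/v = 383/500 = 0.766 s

0.766 s


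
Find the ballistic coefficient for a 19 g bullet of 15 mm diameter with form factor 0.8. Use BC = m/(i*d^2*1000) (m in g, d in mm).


BC = m/(i*d^2*1000) = 19/(0.8 * 15^2 * 1000) = 0.0001056

0.0001056


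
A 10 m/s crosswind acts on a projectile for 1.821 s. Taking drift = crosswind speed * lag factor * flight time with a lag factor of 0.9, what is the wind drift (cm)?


drift = v_wind * lag * t = 10 * 0.9 * 1.821 = 16.389 m ≈ 1639 cm

1639 cm


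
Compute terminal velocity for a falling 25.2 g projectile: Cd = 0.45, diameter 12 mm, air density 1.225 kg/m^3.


A = pi*(d/2)^2 = pi*(12/2000)^2 = 1.13097e-04 m^2
vt = sqrt(2mg/(Cd*rho*A)) = sqrt(2*0.0252*9.81/(0.45 * 1.225 * 1.13097e-04)) = 89.05 m/s

89.05 m/s


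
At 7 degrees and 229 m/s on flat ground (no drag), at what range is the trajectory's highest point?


R = v0^2*sin(2*theta)/g = 229^2*sin(2*7°)/9.81 = 1293.23 m
apex_dist = R/2 = 1293.23/2 = 646.6 m

646.6 m


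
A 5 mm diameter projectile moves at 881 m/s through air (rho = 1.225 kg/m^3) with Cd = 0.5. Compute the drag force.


A = pi*(d/2)^2 = pi*(5/2000)^2 = 1.96350e-05 m^2
Fd = 0.5*Cd*rho*A*v^2 = 0.5*0.5*1.225*1.96350e-05*881^2 = 4.667 N

4.667 N


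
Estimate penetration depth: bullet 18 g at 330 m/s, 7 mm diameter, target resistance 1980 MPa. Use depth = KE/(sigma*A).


A = pi*(d/2)^2 = pi*(7/2)^2 = 38.4845 mm^2
E = 0.5*m*v^2 = 0.5*0.018*330^2 = 980.1 J
depth = E/(sigma*A) = 980.1 J / (1980 MPa * 38.4845 mm^2) = 980.1/(1980 * 38.4845) m = 0.0128623 m ≈ 12.86 mm

12.86 mm


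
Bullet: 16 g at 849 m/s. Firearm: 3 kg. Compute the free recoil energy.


v_r = m_p*v_p/m_gun = 0.016*849/3 = 4.528 m/s, E_r = 0.5*m_gun*v_r^2 = 0.5*3*4.528^2 = 30.75 J

30.75 J


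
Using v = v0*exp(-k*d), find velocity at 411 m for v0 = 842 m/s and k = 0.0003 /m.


v = v0*exp(-k*d) = 842*exp(-0.0003*411) = 744.3 m/s

744.3 m/s


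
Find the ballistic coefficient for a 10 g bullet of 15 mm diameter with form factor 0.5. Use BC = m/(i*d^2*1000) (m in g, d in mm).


BC = m/(i*d^2*1000) = 10/(0.5 * 15^2 * 1000) = 8.889e-05

8.889e-05


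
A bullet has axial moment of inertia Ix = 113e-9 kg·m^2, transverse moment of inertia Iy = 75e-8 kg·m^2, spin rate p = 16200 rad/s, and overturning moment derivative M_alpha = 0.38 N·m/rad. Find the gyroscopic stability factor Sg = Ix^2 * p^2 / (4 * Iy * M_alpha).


Sg = Ix^2 * p^2 / (4 * Iy * M_alpha) = (113e-9)^2 * 16200^2 / (4 * 75e-8 * 0.38) = 2.94

2.94


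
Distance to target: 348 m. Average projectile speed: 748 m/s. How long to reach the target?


t = d/v = 348/748 = 0.4652 s

0.4652 s


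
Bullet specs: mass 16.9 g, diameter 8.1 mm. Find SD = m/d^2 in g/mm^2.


SD = m/d^2 = 16.9/8.1^2 = 0.2576 g/mm^2

0.2576 g/mm^2


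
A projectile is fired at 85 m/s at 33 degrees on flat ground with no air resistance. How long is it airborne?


T = 2*v0*sin(theta)/g = 2*85*sin(33°)/9.81 = 9.438 s

9.438 s


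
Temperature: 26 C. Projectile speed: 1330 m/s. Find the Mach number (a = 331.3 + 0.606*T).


a = 331.3 + 0.606*(26) = 347.056 m/s
M = v/a = 1330/347.056 = 3.832

3.832


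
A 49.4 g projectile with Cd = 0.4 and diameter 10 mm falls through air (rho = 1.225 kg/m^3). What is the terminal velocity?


A = pi*(d/2)^2 = pi*(10/2000)^2 = 7.85398e-05 m^2
vt = sqrt(2mg/(Cd*rho*A)) = sqrt(2*0.0494*9.81/(0.4 * 1.225 * 7.85398e-05)) = 158.7 m/s

158.7 m/s


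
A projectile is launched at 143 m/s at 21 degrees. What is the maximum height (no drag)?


H = (v0*sin(theta))^2 / (2g) = (143*sin(21°))^2 / (2*9.81) = 133.9 m

133.9 m


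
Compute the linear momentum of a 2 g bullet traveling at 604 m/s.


p = m*v = 0.002*604 = 1.208 kg·m/s

1.208 kg·m/s


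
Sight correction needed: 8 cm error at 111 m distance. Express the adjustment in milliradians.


1 mrad subtends 1 cm per 10 m of range, so adj = error_cm / (dist_m / 10) = 8 / (111/10) = 0.7207 mrad

0.7207 mrad


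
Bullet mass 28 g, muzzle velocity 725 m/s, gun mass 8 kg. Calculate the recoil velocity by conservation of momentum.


v_recoil = m_p * v_p / m_gun = 0.028 * 725 / 8 = 2.538 m/s

2.538 m/s


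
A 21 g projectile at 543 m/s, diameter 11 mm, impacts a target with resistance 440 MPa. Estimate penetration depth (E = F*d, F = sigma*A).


A = pi*(d/2)^2 = pi*(11/2)^2 = 95.0332 mm^2
E = 0.5*m*v^2 = 0.5*0.021*543^2 = 3095.91 J
depth = E/(sigma*A) = 3095.91 J / (440 MPa * 95.0332 mm^2) = 3095.91/(440 * 95.0332) m = 0.0740391 m ≈ 74.04 mm

74.04 mm


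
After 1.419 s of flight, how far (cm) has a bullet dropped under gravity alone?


drop = 0.5*g*t^2 = 0.5*9.81*1.419^2 = 9.87652 m ≈ 987.7 cm

987.7 cm


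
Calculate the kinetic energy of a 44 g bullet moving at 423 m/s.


E = 0.5*m*v^2 = 0.5*0.044*423^2 = 3936 J

3936 J


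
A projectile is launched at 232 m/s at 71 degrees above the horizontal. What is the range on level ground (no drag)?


R = v0^2 * sin(2*theta) / g = 232^2 * sin(2*71°) / 9.81 = 3378 m

3378 m


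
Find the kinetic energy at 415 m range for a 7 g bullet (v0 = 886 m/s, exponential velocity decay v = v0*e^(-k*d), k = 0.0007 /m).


v = v0*exp(-k*d) = 886*exp(-0.0007*415) = 662.63 m/s
E = 0.5*m*v^2 = 0.5*0.007*662.63^2 = 1537 J

1537 J


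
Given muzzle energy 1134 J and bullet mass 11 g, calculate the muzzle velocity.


v = sqrt(2*E/m) = sqrt(2*1134/0.011) = 454.1 m/s

454.1 m/s


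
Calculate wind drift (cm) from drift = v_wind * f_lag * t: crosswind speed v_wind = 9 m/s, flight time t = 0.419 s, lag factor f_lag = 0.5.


drift = v_wind * lag * t = 9 * 0.5 * 0.419 = 1.8855 m ≈ 188.5 cm

188.5 cm


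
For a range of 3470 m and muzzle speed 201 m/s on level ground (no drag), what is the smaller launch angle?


sin(2*theta) = R*g/v0^2 = 3470*9.81/201^2 = 0.842571, theta = arcsin(0.842571)/2 = 28.71°

28.71 degrees
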